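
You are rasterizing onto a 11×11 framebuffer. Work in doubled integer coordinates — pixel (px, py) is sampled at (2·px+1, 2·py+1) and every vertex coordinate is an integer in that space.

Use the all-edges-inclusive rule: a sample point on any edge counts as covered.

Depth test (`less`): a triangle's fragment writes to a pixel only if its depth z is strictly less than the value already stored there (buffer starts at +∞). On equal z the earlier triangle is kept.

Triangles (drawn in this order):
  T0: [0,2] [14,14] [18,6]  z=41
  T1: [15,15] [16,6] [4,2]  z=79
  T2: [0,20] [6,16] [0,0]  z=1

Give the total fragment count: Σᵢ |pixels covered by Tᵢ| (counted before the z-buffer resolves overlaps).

T0:
  2·area = 160  (B↔C swapped to make it positive)
  edge (0, 2)→(18, 6): d=(18,4) inclusive
  edge (18, 6)→(14, 14): d=(-4,8) inclusive
  edge (14, 14)→(0, 2): d=(-14,-12) inclusive
    (1,1)@(3, 3): e=[6,132,22] → #
    (2,1)@(5, 3): e=[-2,116,46] → ·
    (1,2)@(3, 5): e=[42,124,-6] → ·
    (2,2)@(5, 5): e=[34,108,18] → #
    (3,2)@(7, 5): e=[26,92,42] → #
    (4,2)@(9, 5): e=[18,76,66] → #
    (5,2)@(11, 5): e=[10,60,90] → #
    (6,2)@(13, 5): e=[2,44,114] → #
    (7,2)@(15, 5): e=[-6,28,138] → ·
    (2,3)@(5, 7): e=[70,100,-10] → ·
    (3,3)@(7, 7): e=[62,84,14] → #
    (7,3)@(15, 7): e=[30,20,110] → #
  covered (20 px):
    · · · · · · · · · · ·
    · # · · · · · · · · ·
    · · # # # # # · · · ·
    · · · # # # # # # · ·
    · · · · # # # # · · ·
    · · · · · # # # · · ·
    · · · · · · # · · · ·
    · · · · · · · · · · ·
    · · · · · · · · · · ·
    · · · · · · · · · · ·
    · · · · · · · · · · ·
T1:
  2·area = 112  (B↔C swapped to make it positive)
  edge (15, 15)→(4, 2): d=(-11,-13) inclusive
  edge (4, 2)→(16, 6): d=(12,4) inclusive
  edge (16, 6)→(15, 15): d=(-1,9) inclusive
    (0,0)@(1, 1): e=[-28,0,140] → ·  [on edge]
    (2,1)@(5, 3): e=[2,8,102] → #
    (3,1)@(7, 3): e=[28,0,84] → #  [on edge]
    (4,1)@(9, 3): e=[54,-8,66] → ·
    (2,2)@(5, 5): e=[-20,32,100] → ·
    (3,2)@(7, 5): e=[6,24,82] → #
    (4,2)@(9, 5): e=[32,16,64] → #
    (5,2)@(11, 5): e=[58,8,46] → #
    (6,2)@(13, 5): e=[84,0,28] → #  [on edge]
    (7,2)@(15, 5): e=[110,-8,10] → ·
    (3,3)@(7, 7): e=[-16,48,80] → ·
    (4,3)@(9, 7): e=[10,40,62] → #
    (9,3)@(19, 7): e=[140,0,-28] → ·  [on edge]
    (7,7)@(15, 15): e=[0,112,0] → #  [on edge]
  covered (17 px):
    · · · · · · · · · · ·
    · · # # · · · · · · ·
    · · · # # # # · · · ·
    · · · · # # # # · · ·
    · · · · · # # # · · ·
    · · · · · · # # · · ·
    · · · · · · · # · · ·
    · · · · · · · # · · ·
    · · · · · · · · · · ·
    · · · · · · · · · · ·
    · · · · · · · · · · ·
T2:
  2·area = 120  (B↔C swapped to make it positive)
  edge (0, 20)→(0, 0): d=(0,-20) inclusive
  edge (0, 0)→(6, 16): d=(6,16) inclusive
  edge (6, 16)→(0, 20): d=(-6,4) inclusive
    (0,1)@(1, 3): e=[20,2,98] → #
    (1,1)@(3, 3): e=[60,-30,90] → ·
    (0,2)@(1, 5): e=[20,14,86] → #
    (1,2)@(3, 5): e=[60,-18,78] → ·
    (0,3)@(1, 7): e=[20,26,74] → #
    (1,3)@(3, 7): e=[60,-6,66] → ·
    (0,4)@(1, 9): e=[20,38,62] → #
    (1,4)@(3, 9): e=[60,6,54] → #
    (2,4)@(5, 9): e=[100,-26,46] → ·
    (0,5)@(1, 11): e=[20,50,50] → #
    (2,5)@(5, 11): e=[100,-14,34] → ·
    (0,6)@(1, 13): e=[20,62,38] → #
  covered (15 px):
    · · · · · · · · · · ·
    # · · · · · · · · · ·
    # · · · · · · · · · ·
    # · · · · · · · · · ·
    # # · · · · · · · · ·
    # # · · · · · · · · ·
    # # · · · · · · · · ·
    # # # · · · · · · · ·
    # # · · · · · · · · ·
    # · · · · · · · · · ·
    · · · · · · · · · · ·

Result: 52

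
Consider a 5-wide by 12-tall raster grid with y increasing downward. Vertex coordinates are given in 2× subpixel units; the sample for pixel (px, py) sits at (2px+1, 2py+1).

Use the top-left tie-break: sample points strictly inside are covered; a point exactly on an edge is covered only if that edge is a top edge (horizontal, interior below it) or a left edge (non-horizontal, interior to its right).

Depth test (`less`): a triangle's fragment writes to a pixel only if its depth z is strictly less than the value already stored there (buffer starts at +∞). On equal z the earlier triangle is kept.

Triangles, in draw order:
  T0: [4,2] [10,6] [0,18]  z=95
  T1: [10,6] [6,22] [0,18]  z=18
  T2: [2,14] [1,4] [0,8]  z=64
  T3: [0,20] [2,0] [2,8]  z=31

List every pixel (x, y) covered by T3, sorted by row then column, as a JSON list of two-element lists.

T0:
  2·area = 112
  edge (4, 2)→(10, 6): d=(6,4) right/bottom  bias=-1
  edge (10, 6)→(0, 18): d=(-10,12) right/bottom  bias=-1
  edge (0, 18)→(4, 2): d=(4,-16) top-left  bias=+0
    (2,1)@(5, 3): e=[2,90,20] → #
    (3,1)@(7, 3): e=[-6,66,52] → ·
    (2,2)@(5, 5): e=[14,70,28] → #
    (3,2)@(7, 5): e=[6,46,60] → #
    (4,2)@(9, 5): e=[-2,22,92] → ·
    (1,3)@(3, 7): e=[34,74,4] → #
    (4,3)@(9, 7): e=[10,2,100] → #
    (1,4)@(3, 9): e=[46,54,12] → #
    (4,4)@(9, 9): e=[22,-18,108] → ·
    (1,5)@(3, 11): e=[58,34,20] → #
    (3,5)@(7, 11): e=[42,-14,84] → ·
    (1,6)@(3, 13): e=[70,14,28] → #
  covered (14 px):
    · · · · ·
    · · # · ·
    · · # # ·
    · # # # #
    · # # # ·
    · # # · ·
    · # · · ·
    # · · · ·
    · · · · ·
    · · · · ·
    · · · · ·
    · · · · ·
T1:
  2·area = 112
  edge (10, 6)→(6, 22): d=(-4,16) right/bottom  bias=-1
  edge (6, 22)→(0, 18): d=(-6,-4) top-left  bias=+0
  edge (0, 18)→(10, 6): d=(10,-12) top-left  bias=+0
    (4,4)@(9, 9): e=[4,90,18] → #
    (3,5)@(7, 11): e=[28,70,14] → #
    (4,5)@(9, 11): e=[-4,78,38] → ·
    (2,6)@(5, 13): e=[52,50,10] → #
    (4,6)@(9, 13): e=[-12,66,58] → ·
    (1,7)@(3, 15): e=[76,30,6] → #
    (4,7)@(9, 15): e=[-20,54,78] → ·
    (0,8)@(1, 17): e=[100,10,2] → #
    (4,8)@(9, 17): e=[-28,42,98] → ·
    (0,9)@(1, 19): e=[92,-2,22] → ·
    (1,9)@(3, 19): e=[60,6,46] → #
    (3,9)@(7, 19): e=[-4,22,94] → ·
  covered (14 px):
    · · · · ·
    · · · · ·
    · · · · ·
    · · · · ·
    · · · · #
    · · · # ·
    · · # # ·
    · # # # ·
    # # # # ·
    · # # · ·
    · · # · ·
    · · · · ·
T2:
  2·area = 14  (B↔C swapped to make it positive)
  edge (2, 14)→(0, 8): d=(-2,-6) top-left  bias=+0
  edge (0, 8)→(1, 4): d=(1,-4) top-left  bias=+0
  edge (1, 4)→(2, 14): d=(1,10) right/bottom  bias=-1
    (0,2)@(1, 5): e=[12,1,1] → #
    (1,2)@(3, 5): e=[24,9,-19] → ·
    (0,3)@(1, 7): e=[8,3,3] → #
    (1,3)@(3, 7): e=[20,11,-17] → ·
    (0,4)@(1, 9): e=[4,5,5] → #
    (1,4)@(3, 9): e=[16,13,-15] → ·
    (0,5)@(1, 11): e=[0,7,7] → #  [on edge]
    (1,5)@(3, 11): e=[12,15,-13] → ·
    (0,6)@(1, 13): e=[-4,9,9] → ·
    (1,8)@(3, 17): e=[0,21,-7] → ·  [on edge]
    (2,11)@(5, 23): e=[0,35,-21] → ·  [on edge]
  covered (4 px):
    · · · · ·
    · · · · ·
    # · · · ·
    # · · · ·
    # · · · ·
    # · · · ·
    · · · · ·
    · · · · ·
    · · · · ·
    · · · · ·
    · · · · ·
    · · · · ·
T3:
  2·area = 16
  edge (0, 20)→(2, 0): d=(2,-20) top-left  bias=+0
  edge (2, 0)→(2, 8): d=(0,8) right/bottom  bias=-1
  edge (2, 8)→(0, 20): d=(-2,12) right/bottom  bias=-1
    (0,5)@(1, 11): e=[2,8,6] → #
    (1,5)@(3, 11): e=[42,-8,-18] → ·
    (0,6)@(1, 13): e=[6,8,2] → #
    (1,6)@(3, 13): e=[46,-8,-22] → ·
    (0,7)@(1, 15): e=[10,8,-2] → ·
  covered (2 px):
    · · · · ·
    · · · · ·
    · · · · ·
    · · · · ·
    · · · · ·
    # · · · ·
    # · · · ·
    · · · · ·
    · · · · ·
    · · · · ·
    · · · · ·
    · · · · ·

Answer: [[0,5],[0,6]]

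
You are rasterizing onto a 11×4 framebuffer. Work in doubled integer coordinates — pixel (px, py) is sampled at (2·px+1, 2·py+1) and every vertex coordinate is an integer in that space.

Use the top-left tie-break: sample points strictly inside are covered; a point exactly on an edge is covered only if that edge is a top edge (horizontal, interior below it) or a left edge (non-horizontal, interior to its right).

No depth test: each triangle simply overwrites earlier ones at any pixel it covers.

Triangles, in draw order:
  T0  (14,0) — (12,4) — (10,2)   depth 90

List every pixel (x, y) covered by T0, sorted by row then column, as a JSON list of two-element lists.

T0:
  2·area = 12
  edge (14, 0)→(12, 4): d=(-2,4) right/bottom  bias=-1
  edge (12, 4)→(10, 2): d=(-2,-2) top-left  bias=+0
  edge (10, 2)→(14, 0): d=(4,-2) top-left  bias=+0
    (4,0)@(9, 1): e=[18,0,-6] → ·  [on edge]
    (6,0)@(13, 1): e=[2,8,2] → #
    (7,0)@(15, 1): e=[-6,12,6] → ·
    (5,1)@(11, 3): e=[6,0,6] → #  [on edge]
    (6,1)@(13, 3): e=[-2,4,10] → ·
    (5,2)@(11, 5): e=[2,-4,14] → ·
    (6,2)@(13, 5): e=[-6,0,18] → ·  [on edge]
    (7,3)@(15, 7): e=[-18,0,30] → ·  [on edge]
  covered (2 px):
    · · · · · · # · · · ·
    · · · · · # · · · · ·
    · · · · · · · · · · ·
    · · · · · · · · · · ·

Final: [[6,0],[5,1]]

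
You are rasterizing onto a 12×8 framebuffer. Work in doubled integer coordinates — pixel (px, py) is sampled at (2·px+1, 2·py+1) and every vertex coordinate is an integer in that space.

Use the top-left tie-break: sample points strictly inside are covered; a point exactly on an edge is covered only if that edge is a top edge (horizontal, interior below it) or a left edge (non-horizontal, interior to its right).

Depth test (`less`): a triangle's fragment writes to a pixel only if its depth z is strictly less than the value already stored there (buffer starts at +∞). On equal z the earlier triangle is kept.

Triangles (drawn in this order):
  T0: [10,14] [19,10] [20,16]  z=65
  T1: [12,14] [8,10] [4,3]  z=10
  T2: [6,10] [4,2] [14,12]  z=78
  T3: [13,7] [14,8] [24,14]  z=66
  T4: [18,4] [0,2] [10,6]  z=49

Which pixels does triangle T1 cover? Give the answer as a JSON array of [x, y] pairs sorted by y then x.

T0:
  2·area = 58
  edge (10, 14)→(19, 10): d=(9,-4) top-left  bias=+0
  edge (19, 10)→(20, 16): d=(1,6) right/bottom  bias=-1
  edge (20, 16)→(10, 14): d=(-10,-2) top-left  bias=+0
    (8,5)@(17, 11): e=[1,13,44] → X
    (9,5)@(19, 11): e=[9,1,48] → X
    (10,5)@(21, 11): e=[17,-11,52] → .
    (2,6)@(5, 13): e=[-29,87,0] → .  [on edge]
    (6,6)@(13, 13): e=[3,39,16] → X
    (7,6)@(15, 13): e=[11,27,20] → X
    (10,6)@(21, 13): e=[35,-9,32] → .
    (6,7)@(13, 15): e=[21,41,-4] → .
    (7,7)@(15, 15): e=[29,29,0] → X  [on edge]
    (10,7)@(21, 15): e=[53,-7,12] → .
  covered (9 px):
    . . . . . . . . . . . .
    . . . . . . . . . . . .
    . . . . . . . . . . . .
    . . . . . . . . . . . .
    . . . . . . . . . . . .
    . . . . . . . . X X . .
    . . . . . . X X X X . .
    . . . . . . . X X X . .
T1:
  2·area = 12
  edge (12, 14)→(8, 10): d=(-4,-4) top-left  bias=+0
  edge (8, 10)→(4, 3): d=(-4,-7) top-left  bias=+0
  edge (4, 3)→(12, 14): d=(8,11) right/bottom  bias=-1
    (0,1)@(1, 3): e=[0,-21,33] → .  [on edge]
    (1,2)@(3, 5): e=[0,-15,27] → .  [on edge]
    (2,3)@(5, 7): e=[0,-9,21] → .  [on edge]
    (3,4)@(7, 9): e=[0,-3,15] → .  [on edge]
    (4,5)@(9, 11): e=[0,3,9] → X  [on edge]
    (5,5)@(11, 11): e=[8,17,-13] → .
    (4,6)@(9, 13): e=[-8,-5,25] → .
    (5,6)@(11, 13): e=[0,9,3] → X  [on edge]
    (6,6)@(13, 13): e=[8,23,-19] → .
    (5,7)@(11, 15): e=[-8,1,19] → .
    (6,7)@(13, 15): e=[0,15,-3] → .  [on edge]
  covered (2 px):
    . . . . . . . . . . . .
    . . . . . . . . . . . .
    . . . . . . . . . . . .
    . . . . . . . . . . . .
    . . . . . . . . . . . .
    . . . . X . . . . . . .
    . . . . . X . . . . . .
    . . . . . . . . . . . .
T2:
  2·area = 60
  edge (6, 10)→(4, 2): d=(-2,-8) top-left  bias=+0
  edge (4, 2)→(14, 12): d=(10,10) right/bottom  bias=-1
  edge (14, 12)→(6, 10): d=(-8,-2) top-left  bias=+0
    (1,0)@(3, 1): e=[-6,0,66] → .  [on edge]
    (2,1)@(5, 3): e=[6,0,54] → .  [on edge]
    (2,2)@(5, 5): e=[2,20,38] → X
    (3,2)@(7, 5): e=[18,0,42] → .  [on edge]
    (2,3)@(5, 7): e=[-2,40,22] → .
    (3,3)@(7, 7): e=[14,20,26] → X
    (4,3)@(9, 7): e=[30,0,30] → .  [on edge]
    (3,4)@(7, 9): e=[10,40,10] → X
    (4,4)@(9, 9): e=[26,20,14] → X
    (5,4)@(11, 9): e=[42,0,18] → .  [on edge]
    (3,5)@(7, 11): e=[6,60,-6] → .
    (4,5)@(9, 11): e=[22,40,-2] → .
    (6,5)@(13, 11): e=[54,0,6] → .  [on edge]
    (7,6)@(15, 13): e=[66,0,-6] → .  [on edge]
    (8,7)@(17, 15): e=[78,0,-18] → .  [on edge]
  covered (5 px):
    . . . . . . . . . . . .
    . . . . . . . . . . . .
    . . X . . . . . . . . .
    . . . X . . . . . . . .
    . . . X X . . . . . . .
    . . . . . X . . . . . .
    . . . . . . . . . . . .
    . . . . . . . . . . . .
T3:
  2·area = 4  (B↔C swapped to make it positive)
  edge (13, 7)→(24, 14): d=(11,7) right/bottom  bias=-1
  edge (24, 14)→(14, 8): d=(-10,-6) top-left  bias=+0
  edge (14, 8)→(13, 7): d=(-1,-1) top-left  bias=+0
    (3,0)@(7, 1): e=[-24,28,0] → .  [on edge]
    (4,1)@(9, 3): e=[-16,20,0] → .  [on edge]
    (4,2)@(9, 5): e=[6,0,-2] → .  [on edge]
    (5,2)@(11, 5): e=[-8,12,0] → .  [on edge]
    (6,3)@(13, 7): e=[0,4,0] → .  [on edge]
    (7,4)@(15, 9): e=[8,-4,0] → .  [on edge]
    (8,5)@(17, 11): e=[16,-12,0] → .  [on edge]
    (9,5)@(19, 11): e=[2,0,2] → X  [on edge]
    (10,5)@(21, 11): e=[-12,12,4] → .
    (9,6)@(19, 13): e=[24,-20,0] → .  [on edge]
    (10,7)@(21, 15): e=[32,-28,0] → .  [on edge]
  covered (1 px):
    . . . . . . . . . . . .
    . . . . . . . . . . . .
    . . . . . . . . . . . .
    . . . . . . . . . . . .
    . . . . . . . . . . . .
    . . . . . . . . . X . .
    . . . . . . . . . . . .
    . . . . . . . . . . . .
T4:
  2·area = 52  (B↔C swapped to make it positive)
  edge (18, 4)→(10, 6): d=(-8,2) right/bottom  bias=-1
  edge (10, 6)→(0, 2): d=(-10,-4) top-left  bias=+0
  edge (0, 2)→(18, 4): d=(18,2) right/bottom  bias=-1
    (1,1)@(3, 3): e=[38,2,12] → X
    (2,1)@(5, 3): e=[34,10,8] → X
    (3,1)@(7, 3): e=[30,18,4] → X
    (4,1)@(9, 3): e=[26,26,0] → .  [on edge]
    (1,2)@(3, 5): e=[22,-18,48] → .
    (2,2)@(5, 5): e=[18,-10,44] → .
    (3,2)@(7, 5): e=[14,-2,40] → .
    (4,2)@(9, 5): e=[10,6,36] → X
    (5,2)@(11, 5): e=[6,14,32] → X
    (6,2)@(13, 5): e=[2,22,28] → X
    (7,2)@(15, 5): e=[-2,30,24] → .
    (4,3)@(9, 7): e=[-6,-14,72] → .
  covered (6 px):
    . . . . . . . . . . . .
    . X X X . . . . . . . .
    . . . . X X X . . . . .
    . . . . . . . . . . . .
    . . . . . . . . . . . .
    . . . . . . . . . . . .
    . . . . . . . . . . . .
    . . . . . . . . . . . .

Result: [[4,5],[5,6]]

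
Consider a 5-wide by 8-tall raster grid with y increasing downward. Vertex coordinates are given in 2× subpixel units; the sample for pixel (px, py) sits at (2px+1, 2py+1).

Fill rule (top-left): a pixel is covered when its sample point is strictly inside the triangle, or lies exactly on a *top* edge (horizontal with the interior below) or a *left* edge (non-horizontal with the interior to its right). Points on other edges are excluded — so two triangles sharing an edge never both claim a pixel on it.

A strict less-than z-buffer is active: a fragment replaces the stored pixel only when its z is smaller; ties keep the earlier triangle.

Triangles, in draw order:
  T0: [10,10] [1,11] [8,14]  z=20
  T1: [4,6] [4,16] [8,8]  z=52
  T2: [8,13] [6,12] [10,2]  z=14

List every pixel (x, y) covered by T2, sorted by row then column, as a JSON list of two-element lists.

T0:
  2·area = 34  (B↔C swapped to make it positive)
  edge (10, 10)→(8, 14): d=(-2,4) right/bottom  bias=-1
  edge (8, 14)→(1, 11): d=(-7,-3) top-left  bias=+0
  edge (1, 11)→(10, 10): d=(9,-1) top-left  bias=+0
    (0,5)@(1, 11): e=[34,0,0] → #  [on edge]
    (1,5)@(3, 11): e=[26,6,2] → #
    (2,5)@(5, 11): e=[18,12,4] → #
    (3,5)@(7, 11): e=[10,18,6] → #
    (4,5)@(9, 11): e=[2,24,8] → #
    (0,6)@(1, 13): e=[30,-14,18] → ·
    (1,6)@(3, 13): e=[22,-8,20] → ·
    (2,6)@(5, 13): e=[14,-2,22] → ·
    (3,6)@(7, 13): e=[6,4,24] → #
    (4,6)@(9, 13): e=[-2,10,26] → ·
    (3,7)@(7, 15): e=[2,-10,42] → ·
  covered (6 px):
    · · · · ·
    · · · · ·
    · · · · ·
    · · · · ·
    · · · · ·
    # # # # #
    · · · # ·
    · · · · ·
T1:
  2·area = 40  (B↔C swapped to make it positive)
  edge (4, 6)→(8, 8): d=(4,2) right/bottom  bias=-1
  edge (8, 8)→(4, 16): d=(-4,8) right/bottom  bias=-1
  edge (4, 16)→(4, 6): d=(0,-10) top-left  bias=+0
    (2,3)@(5, 7): e=[2,28,10] → #
    (3,3)@(7, 7): e=[-2,12,30] → ·
    (2,4)@(5, 9): e=[10,20,10] → #
    (3,4)@(7, 9): e=[6,4,30] → #
    (4,4)@(9, 9): e=[2,-12,50] → ·
    (2,5)@(5, 11): e=[18,12,10] → #
    (3,5)@(7, 11): e=[14,-4,30] → ·
    (2,6)@(5, 13): e=[26,4,10] → #
    (3,6)@(7, 13): e=[22,-12,30] → ·
    (2,7)@(5, 15): e=[34,-4,10] → ·
  covered (5 px):
    · · · · ·
    · · · · ·
    · · · · ·
    · · # · ·
    · · # # ·
    · · # · ·
    · · # · ·
    · · · · ·
T2:
  2·area = 24
  edge (8, 13)→(6, 12): d=(-2,-1) top-left  bias=+0
  edge (6, 12)→(10, 2): d=(4,-10) top-left  bias=+0
  edge (10, 2)→(8, 13): d=(-2,11) right/bottom  bias=-1
    (4,2)@(9, 5): e=[17,2,5] → #
    (4,3)@(9, 7): e=[13,10,1] → #
    (4,4)@(9, 9): e=[9,18,-3] → ·
    (3,5)@(7, 11): e=[3,6,15] → #
    (4,5)@(9, 11): e=[5,26,-7] → ·
    (3,6)@(7, 13): e=[-1,14,11] → ·
  covered (3 px):
    · · · · ·
    · · · · ·
    · · · · #
    · · · · #
    · · · · ·
    · · · # ·
    · · · · ·
    · · · · ·

Result: [[4,2],[4,3],[3,5]]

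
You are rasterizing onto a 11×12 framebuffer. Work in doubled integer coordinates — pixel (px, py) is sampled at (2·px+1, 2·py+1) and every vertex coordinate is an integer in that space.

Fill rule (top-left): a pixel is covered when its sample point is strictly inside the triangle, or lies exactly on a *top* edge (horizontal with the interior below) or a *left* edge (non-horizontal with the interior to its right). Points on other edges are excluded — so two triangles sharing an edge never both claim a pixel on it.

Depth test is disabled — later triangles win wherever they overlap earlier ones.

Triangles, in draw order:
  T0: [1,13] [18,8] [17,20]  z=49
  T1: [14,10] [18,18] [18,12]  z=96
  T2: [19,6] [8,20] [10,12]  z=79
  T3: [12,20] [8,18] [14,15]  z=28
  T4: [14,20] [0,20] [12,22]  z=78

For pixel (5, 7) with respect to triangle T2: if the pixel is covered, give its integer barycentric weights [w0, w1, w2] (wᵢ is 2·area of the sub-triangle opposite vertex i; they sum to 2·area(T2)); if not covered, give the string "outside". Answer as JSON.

T0:
  2·area = 199
  edge (1, 13)→(18, 8): d=(17,-5) top-left  bias=+0
  edge (18, 8)→(17, 20): d=(-1,12) right/bottom  bias=-1
  edge (17, 20)→(1, 13): d=(-16,-7) top-left  bias=+0
    (7,4)@(15, 9): e=[2,35,162] → █
    (8,4)@(17, 9): e=[12,11,176] → █
    (9,4)@(19, 9): e=[22,-13,190] → ·
    (4,5)@(9, 11): e=[6,105,88] → █
    (5,5)@(11, 11): e=[16,81,102] → █
    (6,5)@(13, 11): e=[26,57,116] → █
    (9,5)@(19, 11): e=[56,-15,158] → ·
    (0,6)@(1, 13): e=[0,199,0] → █  [on edge]
    (1,6)@(3, 13): e=[10,175,14] → █
    (2,6)@(5, 13): e=[20,151,28] → █
    (3,6)@(7, 13): e=[30,127,42] → █
    (9,6)@(19, 13): e=[90,-17,126] → ·
  covered (28 px):
    · · · · · · · · · · ·
    · · · · · · · · · · ·
    · · · · · · · · · · ·
    · · · · · · · · · · ·
    · · · · · · · █ █ · ·
    · · · · █ █ █ █ █ · ·
    █ █ █ █ █ █ █ █ █ · ·
    · · · █ █ █ █ █ █ · ·
    · · · · · █ █ █ █ · ·
    · · · · · · · █ █ · ·
    · · · · · · · · · · ·
    · · · · · · · · · · ·
T1:
  2·area = 24  (B↔C swapped to make it positive)
  edge (14, 10)→(18, 12): d=(4,2) right/bottom  bias=-1
  edge (18, 12)→(18, 18): d=(0,6) right/bottom  bias=-1
  edge (18, 18)→(14, 10): d=(-4,-8) top-left  bias=+0
    (7,5)@(15, 11): e=[2,18,4] → █
    (8,5)@(17, 11): e=[-2,6,20] → ·
    (7,6)@(15, 13): e=[10,18,-4] → ·
    (8,6)@(17, 13): e=[6,6,12] → █
    (9,6)@(19, 13): e=[2,-6,28] → ·
    (8,7)@(17, 15): e=[14,6,4] → █
    (9,7)@(19, 15): e=[10,-6,20] → ·
    (8,8)@(17, 17): e=[22,6,-4] → ·
  covered (3 px):
    · · · · · · · · · · ·
    · · · · · · · · · · ·
    · · · · · · · · · · ·
    · · · · · · · · · · ·
    · · · · · · · · · · ·
    · · · · · · · █ · · ·
    · · · · · · · · █ · ·
    · · · · · · · · █ · ·
    · · · · · · · · · · ·
    · · · · · · · · · · ·
    · · · · · · · · · · ·
    · · · · · · · · · · ·
T2:
  2·area = 60
  edge (19, 6)→(8, 20): d=(-11,14) right/bottom  bias=-1
  edge (8, 20)→(10, 12): d=(2,-8) top-left  bias=+0
  edge (10, 12)→(19, 6): d=(9,-6) top-left  bias=+0
    (7,4)@(15, 9): e=[23,34,3] → █
    (8,4)@(17, 9): e=[-5,50,15] → ·
    (6,5)@(13, 11): e=[29,22,9] → █
    (8,5)@(17, 11): e=[-27,54,33] → ·
    (5,6)@(11, 13): e=[35,10,15] → █
    (7,6)@(15, 13): e=[-21,42,39] → ·
    (5,7)@(11, 15): e=[13,14,33] → █
    (6,7)@(13, 15): e=[-15,30,45] → ·
    (4,8)@(9, 17): e=[19,2,39] → █
    (5,8)@(11, 17): e=[-9,18,51] → ·
    (4,9)@(9, 19): e=[-3,6,57] → ·
  covered (7 px):
    · · · · · · · · · · ·
    · · · · · · · · · · ·
    · · · · · · · · · · ·
    · · · · · · · · · · ·
    · · · · · · · █ · · ·
    · · · · · · █ █ · · ·
    · · · · · █ █ · · · ·
    · · · · · █ · · · · ·
    · · · · █ · · · · · ·
    · · · · · · · · · · ·
    · · · · · · · · · · ·
    · · · · · · · · · · ·
T3:
  2·area = 24
  edge (12, 20)→(8, 18): d=(-4,-2) top-left  bias=+0
  edge (8, 18)→(14, 15): d=(6,-3) top-left  bias=+0
  edge (14, 15)→(12, 20): d=(-2,5) right/bottom  bias=-1
    (5,8)@(11, 17): e=[10,3,11] → █
    (6,8)@(13, 17): e=[14,9,1] → █
    (7,8)@(15, 17): e=[18,15,-9] → ·
    (5,9)@(11, 19): e=[2,15,7] → █
    (6,9)@(13, 19): e=[6,21,-3] → ·
    (5,10)@(11, 21): e=[-6,27,3] → ·
  covered (3 px):
    · · · · · · · · · · ·
    · · · · · · · · · · ·
    · · · · · · · · · · ·
    · · · · · · · · · · ·
    · · · · · · · · · · ·
    · · · · · · · · · · ·
    · · · · · · · · · · ·
    · · · · · · · · · · ·
    · · · · · █ █ · · · ·
    · · · · · █ · · · · ·
    · · · · · · · · · · ·
    · · · · · · · · · · ·
T4:
  2·area = 28  (B↔C swapped to make it positive)
  edge (14, 20)→(12, 22): d=(-2,2) right/bottom  bias=-1
  edge (12, 22)→(0, 20): d=(-12,-2) top-left  bias=+0
  edge (0, 20)→(14, 20): d=(14,0) top-left  bias=+0
    (10,6)@(21, 13): e=[0,126,-98] → ·  [on edge]
    (9,7)@(19, 15): e=[0,98,-70] → ·  [on edge]
    (8,8)@(17, 17): e=[0,70,-42] → ·  [on edge]
    (7,9)@(15, 19): e=[0,42,-14] → ·  [on edge]
    (3,10)@(7, 21): e=[12,2,14] → █
    (4,10)@(9, 21): e=[8,6,14] → █
    (5,10)@(11, 21): e=[4,10,14] → █
    (6,10)@(13, 21): e=[0,14,14] → ·  [on edge]
    (3,11)@(7, 23): e=[8,-22,42] → ·
    (4,11)@(9, 23): e=[4,-18,42] → ·
    (5,11)@(11, 23): e=[0,-14,42] → ·  [on edge]
  covered (3 px):
    · · · · · · · · · · ·
    · · · · · · · · · · ·
    · · · · · · · · · · ·
    · · · · · · · · · · ·
    · · · · · · · · · · ·
    · · · · · · · · · · ·
    · · · · · · · · · · ·
    · · · · · · · · · · ·
    · · · · · · · · · · ·
    · · · · · · · · · · ·
    · · · █ █ █ · · · · ·
    · · · · · · · · · · ·

Answer: [14,33,13]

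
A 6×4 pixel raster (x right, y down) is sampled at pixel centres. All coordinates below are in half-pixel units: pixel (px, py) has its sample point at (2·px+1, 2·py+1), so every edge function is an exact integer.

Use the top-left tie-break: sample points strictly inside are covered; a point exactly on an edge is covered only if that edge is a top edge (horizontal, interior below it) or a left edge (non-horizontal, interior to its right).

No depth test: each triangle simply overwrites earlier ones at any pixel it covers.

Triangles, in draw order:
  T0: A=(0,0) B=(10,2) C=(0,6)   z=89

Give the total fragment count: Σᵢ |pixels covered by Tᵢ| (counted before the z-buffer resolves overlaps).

T0:
  2·area = 60
  edge (0, 0)→(10, 2): d=(10,2) right/bottom  bias=-1
  edge (10, 2)→(0, 6): d=(-10,4) right/bottom  bias=-1
  edge (0, 6)→(0, 0): d=(0,-6) top-left  bias=+0
    (0,0)@(1, 1): e=[8,46,6] → #
    (1,0)@(3, 1): e=[4,38,18] → #
    (2,0)@(5, 1): e=[0,30,30] → ·  [on edge]
    (0,1)@(1, 3): e=[28,26,6] → #
    (2,1)@(5, 3): e=[20,10,30] → #
    (3,1)@(7, 3): e=[16,2,42] → #
    (4,1)@(9, 3): e=[12,-6,54] → ·
    (0,2)@(1, 5): e=[48,6,6] → #
    (1,2)@(3, 5): e=[44,-2,18] → ·
    (2,2)@(5, 5): e=[40,-10,30] → ·
    (3,2)@(7, 5): e=[36,-18,42] → ·
    (0,3)@(1, 7): e=[68,-14,6] → ·
  covered (7 px):
    # # · · · ·
    # # # # · ·
    # · · · · ·
    · · · · · ·

Result: 7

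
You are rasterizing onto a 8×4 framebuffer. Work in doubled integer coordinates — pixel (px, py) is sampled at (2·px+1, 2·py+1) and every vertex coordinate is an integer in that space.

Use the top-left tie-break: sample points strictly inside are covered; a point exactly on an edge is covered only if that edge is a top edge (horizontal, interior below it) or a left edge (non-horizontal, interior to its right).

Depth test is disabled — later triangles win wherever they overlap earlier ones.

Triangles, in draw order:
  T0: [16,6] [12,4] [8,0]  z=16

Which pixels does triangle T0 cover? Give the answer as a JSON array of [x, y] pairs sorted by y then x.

T0:
  2·area = 8
  edge (16, 6)→(12, 4): d=(-4,-2) top-left  bias=+0
  edge (12, 4)→(8, 0): d=(-4,-4) top-left  bias=+0
  edge (8, 0)→(16, 6): d=(8,6) right/bottom  bias=-1
    (4,0)@(9, 1): e=[6,0,2] → X  [on edge]
    (5,0)@(11, 1): e=[10,8,-10] → .
    (4,1)@(9, 3): e=[-2,-8,18] → .
    (5,1)@(11, 3): e=[2,0,6] → X  [on edge]
    (6,1)@(13, 3): e=[6,8,-6] → .
    (5,2)@(11, 5): e=[-6,-8,22] → .
    (6,2)@(13, 5): e=[-2,0,10] → .  [on edge]
    (7,3)@(15, 7): e=[-6,0,14] → .  [on edge]
  covered (2 px):
    . . . . X . . .
    . . . . . X . .
    . . . . . . . .
    . . . . . . . .

Final: [[4,0],[5,1]]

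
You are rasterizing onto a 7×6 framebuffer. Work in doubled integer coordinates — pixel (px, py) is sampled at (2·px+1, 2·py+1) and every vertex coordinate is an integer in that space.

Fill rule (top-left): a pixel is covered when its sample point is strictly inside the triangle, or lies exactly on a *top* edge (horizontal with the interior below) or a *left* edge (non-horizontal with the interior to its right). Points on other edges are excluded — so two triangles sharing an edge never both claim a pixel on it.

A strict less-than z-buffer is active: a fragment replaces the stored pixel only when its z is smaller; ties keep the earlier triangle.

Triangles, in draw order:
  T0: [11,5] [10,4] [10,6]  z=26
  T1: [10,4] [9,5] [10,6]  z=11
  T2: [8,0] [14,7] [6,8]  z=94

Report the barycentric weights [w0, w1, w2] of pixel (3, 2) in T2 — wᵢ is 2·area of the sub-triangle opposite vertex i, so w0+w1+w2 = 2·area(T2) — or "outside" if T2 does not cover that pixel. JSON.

T0:
  2·area = 2  (B↔C swapped to make it positive)
  edge (11, 5)→(10, 6): d=(-1,1) right/bottom  bias=-1
  edge (10, 6)→(10, 4): d=(0,-2) top-left  bias=+0
  edge (10, 4)→(11, 5): d=(1,1) right/bottom  bias=-1
    (3,0)@(7, 1): e=[8,-6,0] → .  [on edge]
    (4,1)@(9, 3): e=[4,-2,0] → .  [on edge]
    (6,1)@(13, 3): e=[0,6,-4] → .  [on edge]
    (5,2)@(11, 5): e=[0,2,0] → .  [on edge]
    (4,3)@(9, 7): e=[0,-2,4] → .  [on edge]
    (6,3)@(13, 7): e=[-4,6,0] → .  [on edge]
    (3,4)@(7, 9): e=[0,-6,8] → .  [on edge]
    (2,5)@(5, 11): e=[0,-10,12] → .  [on edge]
  covered (0 px):
    . . . . . . .
    . . . . . . .
    . . . . . . .
    . . . . . . .
    . . . . . . .
    . . . . . . .
T1:
  2·area = 2  (B↔C swapped to make it positive)
  edge (10, 4)→(10, 6): d=(0,2) right/bottom  bias=-1
  edge (10, 6)→(9, 5): d=(-1,-1) top-left  bias=+0
  edge (9, 5)→(10, 4): d=(1,-1) top-left  bias=+0
    (2,0)@(5, 1): e=[10,0,-8] → .  [on edge]
    (6,0)@(13, 1): e=[-6,8,0] → .  [on edge]
    (3,1)@(7, 3): e=[6,0,-4] → .  [on edge]
    (5,1)@(11, 3): e=[-2,4,0] → .  [on edge]
    (4,2)@(9, 5): e=[2,0,0] → X  [on edge]
    (5,2)@(11, 5): e=[-2,2,2] → .
    (3,3)@(7, 7): e=[6,-4,0] → .  [on edge]
    (4,3)@(9, 7): e=[2,-2,2] → .
    (5,3)@(11, 7): e=[-2,0,4] → .  [on edge]
    (2,4)@(5, 9): e=[10,-8,0] → .  [on edge]
    (6,4)@(13, 9): e=[-6,0,8] → .  [on edge]
    (1,5)@(3, 11): e=[14,-12,0] → .  [on edge]
  covered (1 px):
    . . . . . . .
    . . . . . . .
    . . . . X . .
    . . . . . . .
    . . . . . . .
    . . . . . . .
T2:
  2·area = 62
  edge (8, 0)→(14, 7): d=(6,7) right/bottom  bias=-1
  edge (14, 7)→(6, 8): d=(-8,1) right/bottom  bias=-1
  edge (6, 8)→(8, 0): d=(2,-8) top-left  bias=+0
    (4,1)@(9, 3): e=[11,37,14] → X
    (5,1)@(11, 3): e=[-3,35,30] → .
    (3,2)@(7, 5): e=[37,23,2] → X
    (5,2)@(11, 5): e=[9,19,34] → X
    (6,2)@(13, 5): e=[-5,17,50] → .
    (3,3)@(7, 7): e=[49,7,6] → X
    (6,3)@(13, 7): e=[7,1,54] → X
    (3,4)@(7, 9): e=[61,-9,10] → .
    (4,4)@(9, 9): e=[47,-11,26] → .
    (5,4)@(11, 9): e=[33,-13,42] → .
    (6,4)@(13, 9): e=[19,-15,58] → .
  covered (8 px):
    . . . . . . .
    . . . . X . .
    . . . X X X .
    . . . X X X X
    . . . . . . .
    . . . . . . .

Final: [23,2,37]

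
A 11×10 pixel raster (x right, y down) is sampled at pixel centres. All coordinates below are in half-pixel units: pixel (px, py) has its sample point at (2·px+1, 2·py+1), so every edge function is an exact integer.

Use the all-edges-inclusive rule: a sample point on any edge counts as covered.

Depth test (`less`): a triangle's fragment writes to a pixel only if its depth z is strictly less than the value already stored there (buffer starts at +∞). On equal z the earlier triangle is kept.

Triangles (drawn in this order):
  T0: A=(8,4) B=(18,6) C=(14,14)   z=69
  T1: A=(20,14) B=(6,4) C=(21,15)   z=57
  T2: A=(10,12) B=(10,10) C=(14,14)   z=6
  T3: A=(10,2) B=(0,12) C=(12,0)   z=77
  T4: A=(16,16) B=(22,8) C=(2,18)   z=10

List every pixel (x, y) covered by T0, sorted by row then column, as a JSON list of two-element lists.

T0:
  2·area = 88
  edge (8, 4)→(18, 6): d=(10,2) inclusive
  edge (18, 6)→(14, 14): d=(-4,8) inclusive
  edge (14, 14)→(8, 4): d=(-6,-10) inclusive
    (1,1)@(3, 3): e=[0,132,-44] → .  [on edge]
    (4,2)@(9, 5): e=[8,76,4] → X
    (5,2)@(11, 5): e=[4,60,24] → X
    (6,2)@(13, 5): e=[0,44,44] → X  [on edge]
    (7,2)@(15, 5): e=[-4,28,64] → .
    (4,3)@(9, 7): e=[28,68,-8] → .
    (5,3)@(11, 7): e=[24,52,12] → X
    (7,3)@(15, 7): e=[16,20,52] → X
    (8,3)@(17, 7): e=[12,4,72] → X
    (9,3)@(19, 7): e=[8,-12,92] → .
    (5,4)@(11, 9): e=[44,44,0] → X  [on edge]
    (8,4)@(17, 9): e=[32,-4,60] → .
    (8,9)@(17, 19): e=[132,-44,0] → .  [on edge]
  covered (12 px):
    . . . . . . . . . . .
    . . . . . . . . . . .
    . . . . X X X . . . .
    . . . . . X X X X . .
    . . . . . X X X . . .
    . . . . . . X X . . .
    . . . . . . . . . . .
    . . . . . . . . . . .
    . . . . . . . . . . .
    . . . . . . . . . . .
T1:
  2·area = 4  (B↔C swapped to make it positive)
  edge (20, 14)→(21, 15): d=(1,1) inclusive
  edge (21, 15)→(6, 4): d=(-15,-11) inclusive
  edge (6, 4)→(20, 14): d=(14,10) inclusive
    (3,0)@(7, 1): e=[0,56,-52] → .  [on edge]
    (4,1)@(9, 3): e=[0,48,-44] → .  [on edge]
    (5,2)@(11, 5): e=[0,40,-36] → .  [on edge]
    (6,3)@(13, 7): e=[0,32,-28] → .  [on edge]
    (6,4)@(13, 9): e=[2,2,0] → X  [on edge]
    (7,4)@(15, 9): e=[0,24,-20] → .  [on edge]
    (6,5)@(13, 11): e=[4,-28,28] → .
    (8,5)@(17, 11): e=[0,16,-12] → .  [on edge]
    (9,6)@(19, 13): e=[0,8,-4] → .  [on edge]
    (10,7)@(21, 15): e=[0,0,4] → X  [on edge]
    (10,8)@(21, 17): e=[2,-30,32] → .
  covered (2 px):
    . . . . . . . . . . .
    . . . . . . . . . . .
    . . . . . . . . . . .
    . . . . . . . . . . .
    . . . . . . X . . . .
    . . . . . . . . . . .
    . . . . . . . . . . .
    . . . . . . . . . . X
    . . . . . . . . . . .
    . . . . . . . . . . .
T2:
  2·area = 8
  edge (10, 12)→(10, 10): d=(0,-2) inclusive
  edge (10, 10)→(14, 14): d=(4,4) inclusive
  edge (14, 14)→(10, 12): d=(-4,-2) inclusive
    (0,0)@(1, 1): e=[-18,0,26] → .  [on edge]
    (1,1)@(3, 3): e=[-14,0,22] → .  [on edge]
    (2,2)@(5, 5): e=[-10,0,18] → .  [on edge]
    (3,3)@(7, 7): e=[-6,0,14] → .  [on edge]
    (4,4)@(9, 9): e=[-2,0,10] → .  [on edge]
    (5,5)@(11, 11): e=[2,0,6] → X  [on edge]
    (6,5)@(13, 11): e=[6,-8,10] → .
    (5,6)@(11, 13): e=[2,8,-2] → .
    (6,6)@(13, 13): e=[6,0,2] → X  [on edge]
    (7,6)@(15, 13): e=[10,-8,6] → .
    (6,7)@(13, 15): e=[6,8,-6] → .
    (7,7)@(15, 15): e=[10,0,-2] → .  [on edge]
    (8,8)@(17, 17): e=[14,0,-6] → .  [on edge]
    (9,9)@(19, 19): e=[18,0,-10] → .  [on edge]
  covered (2 px):
    . . . . . . . . . . .
    . . . . . . . . . . .
    . . . . . . . . . . .
    . . . . . . . . . . .
    . . . . . . . . . . .
    . . . . . X . . . . .
    . . . . . . X . . . .
    . . . . . . . . . . .
    . . . . . . . . . . .
    . . . . . . . . . . .
T3:
  degenerate (2·area = 0) — covers nothing
T4:
  2·area = 100  (B↔C swapped to make it positive)
  edge (16, 16)→(2, 18): d=(-14,2) inclusive
  edge (2, 18)→(22, 8): d=(20,-10) inclusive
  edge (22, 8)→(16, 16): d=(-6,8) inclusive
    (10,4)@(21, 9): e=[88,10,2] → X
    (8,5)@(17, 11): e=[68,10,22] → X
    (9,5)@(19, 11): e=[64,30,6] → X
    (10,5)@(21, 11): e=[60,50,-10] → .
    (6,6)@(13, 13): e=[48,10,42] → X
    (7,6)@(15, 13): e=[44,30,26] → X
    (9,6)@(19, 13): e=[36,70,-6] → .
    (4,7)@(9, 15): e=[28,10,62] → X
    (5,7)@(11, 15): e=[24,30,46] → X
    (8,7)@(17, 15): e=[12,90,-2] → .
    (2,8)@(5, 17): e=[8,10,82] → X
    (3,8)@(7, 17): e=[4,30,66] → X
    (4,8)@(9, 17): e=[0,50,50] → X  [on edge]
  covered (13 px):
    . . . . . . . . . . .
    . . . . . . . . . . .
    . . . . . . . . . . .
    . . . . . . . . . . .
    . . . . . . . . . . X
    . . . . . . . . X X .
    . . . . . . X X X . .
    . . . . X X X X . . .
    . . X X X . . . . . .
    . . . . . . . . . . .

Final: [[4,2],[5,2],[6,2],[5,3],[6,3],[7,3],[8,3],[5,4],[6,4],[7,4],[6,5],[7,5]]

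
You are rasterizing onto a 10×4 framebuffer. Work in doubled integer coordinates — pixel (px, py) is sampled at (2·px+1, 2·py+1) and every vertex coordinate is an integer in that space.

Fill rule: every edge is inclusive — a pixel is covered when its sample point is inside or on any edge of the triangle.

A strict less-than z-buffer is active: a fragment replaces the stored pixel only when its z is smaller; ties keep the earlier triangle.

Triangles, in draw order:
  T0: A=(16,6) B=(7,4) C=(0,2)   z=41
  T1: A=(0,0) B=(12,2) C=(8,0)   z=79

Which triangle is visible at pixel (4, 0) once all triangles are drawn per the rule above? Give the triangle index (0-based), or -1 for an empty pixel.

T0:
  2·area = 4
  edge (16, 6)→(7, 4): d=(-9,-2) inclusive
  edge (7, 4)→(0, 2): d=(-7,-2) inclusive
  edge (0, 2)→(16, 6): d=(16,4) inclusive
  covered (0 px):
    . . . . . . . . . .
    . . . . . . . . . .
    . . . . . . . . . .
    . . . . . . . . . .
T1:
  2·area = 16  (B↔C swapped to make it positive)
  edge (0, 0)→(8, 0): d=(8,0) inclusive
  edge (8, 0)→(12, 2): d=(4,2) inclusive
  edge (12, 2)→(0, 0): d=(-12,-2) inclusive
    (3,0)@(7, 1): e=[8,6,2] → X
    (4,0)@(9, 1): e=[8,2,6] → X
    (5,0)@(11, 1): e=[8,-2,10] → .
    (3,1)@(7, 3): e=[24,14,-22] → .
    (4,1)@(9, 3): e=[24,10,-18] → .
  covered (2 px):
    . . . X X . . . . .
    . . . . . . . . . .
    . . . . . . . . . .
    . . . . . . . . . .

Z-buffer (winner per pixel, '.' = empty):
  . . . 1 1 . . . . .
  . . . . . . . . . .
  . . . . . . . . . .
  . . . . . . . . . .

Answer: 1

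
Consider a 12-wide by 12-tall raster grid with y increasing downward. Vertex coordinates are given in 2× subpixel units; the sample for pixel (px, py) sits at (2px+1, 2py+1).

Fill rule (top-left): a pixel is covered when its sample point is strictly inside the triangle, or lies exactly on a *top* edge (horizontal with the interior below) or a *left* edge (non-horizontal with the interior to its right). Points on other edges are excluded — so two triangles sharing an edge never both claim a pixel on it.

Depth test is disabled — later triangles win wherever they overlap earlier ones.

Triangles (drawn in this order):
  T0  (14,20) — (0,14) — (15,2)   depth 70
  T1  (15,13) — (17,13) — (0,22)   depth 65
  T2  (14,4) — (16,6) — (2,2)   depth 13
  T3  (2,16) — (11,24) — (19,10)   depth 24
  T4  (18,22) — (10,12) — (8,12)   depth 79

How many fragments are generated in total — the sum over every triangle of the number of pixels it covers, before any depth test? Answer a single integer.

T0:
  2·area = 258
  edge (14, 20)→(0, 14): d=(-14,-6) top-left  bias=+0
  edge (0, 14)→(15, 2): d=(15,-12) top-left  bias=+0
  edge (15, 2)→(14, 20): d=(-1,18) right/bottom  bias=-1
    (6,2)@(13, 5): e=[204,21,33] → █
    (7,2)@(15, 5): e=[216,45,-3] → ·
    (4,3)@(9, 7): e=[152,3,103] → █
    (5,3)@(11, 7): e=[164,27,67] → █
    (7,3)@(15, 7): e=[188,75,-5] → ·
    (3,4)@(7, 9): e=[112,9,137] → █
    (7,4)@(15, 9): e=[160,105,-7] → ·
    (2,5)@(5, 11): e=[72,15,171] → █
    (7,5)@(15, 11): e=[132,135,-9] → ·
    (1,6)@(3, 13): e=[32,21,205] → █
    (7,6)@(15, 13): e=[104,165,-11] → ·
    (1,7)@(3, 15): e=[4,51,203] → █
    (3,8)@(7, 17): e=[0,129,129] → █  [on edge]
    (10,11)@(21, 23): e=[0,387,-129] → ·  [on edge]
  covered (30 px):
    · · · · · · · · · · · ·
    · · · · · · · · · · · ·
    · · · · · · █ · · · · ·
    · · · · █ █ █ · · · · ·
    · · · █ █ █ █ · · · · ·
    · · █ █ █ █ █ · · · · ·
    · █ █ █ █ █ █ · · · · ·
    · █ █ █ █ █ █ · · · · ·
    · · · █ █ █ █ · · · · ·
    · · · · · · █ · · · · ·
    · · · · · · · · · · · ·
    · · · · · · · · · · · ·
T1:
  2·area = 18
  edge (15, 13)→(17, 13): d=(2,0) top-left  bias=+0
  edge (17, 13)→(0, 22): d=(-17,9) right/bottom  bias=-1
  edge (0, 22)→(15, 13): d=(15,-9) top-left  bias=+0
    (0,6)@(1, 13): e=[0,144,-126] → ·  [on edge]
    (1,6)@(3, 13): e=[0,126,-108] → ·  [on edge]
    (2,6)@(5, 13): e=[0,108,-90] → ·  [on edge]
    (3,6)@(7, 13): e=[0,90,-72] → ·  [on edge]
    (4,6)@(9, 13): e=[0,72,-54] → ·  [on edge]
    (5,6)@(11, 13): e=[0,54,-36] → ·  [on edge]
    (6,6)@(13, 13): e=[0,36,-18] → ·  [on edge]
    (7,6)@(15, 13): e=[0,18,0] → █  [on edge]
    (8,6)@(17, 13): e=[0,0,18] → ·  [on edge]
    (9,6)@(19, 13): e=[0,-18,36] → ·  [on edge]
    (10,6)@(21, 13): e=[0,-36,54] → ·  [on edge]
    (11,6)@(23, 13): e=[0,-54,72] → ·  [on edge]
    (2,9)@(5, 19): e=[12,6,0] → █  [on edge]
  covered (4 px):
    · · · · · · · · · · · ·
    · · · · · · · · · · · ·
    · · · · · · · · · · · ·
    · · · · · · · · · · · ·
    · · · · · · · · · · · ·
    · · · · · · · · · · · ·
    · · · · · · · █ · · · ·
    · · · · · · █ · · · · ·
    · · · · █ · · · · · · ·
    · · █ · · · · · · · · ·
    · · · · · · · · · · · ·
    · · · · · · · · · · · ·
T2:
  2·area = 20
  edge (14, 4)→(16, 6): d=(2,2) right/bottom  bias=-1
  edge (16, 6)→(2, 2): d=(-14,-4) top-left  bias=+0
  edge (2, 2)→(14, 4): d=(12,2) right/bottom  bias=-1
    (5,0)@(11, 1): e=[0,50,-30] → ·  [on edge]
    (3,1)@(7, 3): e=[12,6,2] → █
    (4,1)@(9, 3): e=[8,14,-2] → ·
    (6,1)@(13, 3): e=[0,30,-10] → ·  [on edge]
    (3,2)@(7, 5): e=[16,-22,26] → ·
    (6,2)@(13, 5): e=[4,2,14] → █
    (7,2)@(15, 5): e=[0,10,10] → ·  [on edge]
    (6,3)@(13, 7): e=[8,-26,38] → ·
    (8,3)@(17, 7): e=[0,-10,30] → ·  [on edge]
    (9,4)@(19, 9): e=[0,-30,50] → ·  [on edge]
    (10,5)@(21, 11): e=[0,-50,70] → ·  [on edge]
    (11,6)@(23, 13): e=[0,-70,90] → ·  [on edge]
  covered (2 px):
    · · · · · · · · · · · ·
    · · · █ · · · · · · · ·
    · · · · · · █ · · · · ·
    · · · · · · · · · · · ·
    · · · · · · · · · · · ·
    · · · · · · · · · · · ·
    · · · · · · · · · · · ·
    · · · · · · · · · · · ·
    · · · · · · · · · · · ·
    · · · · · · · · · · · ·
    · · · · · · · · · · · ·
    · · · · · · · · · · · ·
T3:
  2·area = 190  (B↔C swapped to make it positive)
  edge (2, 16)→(19, 10): d=(17,-6) top-left  bias=+0
  edge (19, 10)→(11, 24): d=(-8,14) right/bottom  bias=-1
  edge (11, 24)→(2, 16): d=(-9,-8) top-left  bias=+0
    (11,1)@(23, 3): e=[-95,0,285] → ·  [on edge]
    (8,5)@(17, 11): e=[5,20,165] → █
    (9,5)@(19, 11): e=[17,-8,181] → ·
    (5,6)@(11, 13): e=[3,88,99] → █
    (6,6)@(13, 13): e=[15,60,115] → █
    (7,6)@(15, 13): e=[27,32,131] → █
    (9,6)@(19, 13): e=[51,-24,163] → ·
    (2,7)@(5, 15): e=[1,156,33] → █
    (3,7)@(7, 15): e=[13,128,49] → █
    (4,7)@(9, 15): e=[25,100,65] → █
    (8,7)@(17, 15): e=[73,-12,129] → ·
    (2,8)@(5, 17): e=[35,140,15] → █
    (7,8)@(15, 17): e=[95,0,95] → ·  [on edge]
  covered (23 px):
    · · · · · · · · · · · ·
    · · · · · · · · · · · ·
    · · · · · · · · · · · ·
    · · · · · · · · · · · ·
    · · · · · · · · · · · ·
    · · · · · · · · █ · · ·
    · · · · · █ █ █ █ · · ·
    · · █ █ █ █ █ █ · · · ·
    · · █ █ █ █ █ · · · · ·
    · · · █ █ █ █ · · · · ·
    · · · · █ █ · · · · · ·
    · · · · · █ · · · · · ·
T4:
  2·area = 20  (B↔C swapped to make it positive)
  edge (18, 22)→(8, 12): d=(-10,-10) top-left  bias=+0
  edge (8, 12)→(10, 12): d=(2,0) top-left  bias=+0
  edge (10, 12)→(18, 22): d=(8,10) right/bottom  bias=-1
    (0,2)@(1, 5): e=[0,-14,34] → ·  [on edge]
    (1,3)@(3, 7): e=[0,-10,30] → ·  [on edge]
    (2,4)@(5, 9): e=[0,-6,26] → ·  [on edge]
    (3,5)@(7, 11): e=[0,-2,22] → ·  [on edge]
    (4,6)@(9, 13): e=[0,2,18] → █  [on edge]
    (5,6)@(11, 13): e=[20,2,-2] → ·
    (4,7)@(9, 15): e=[-20,6,34] → ·
    (5,7)@(11, 15): e=[0,6,14] → █  [on edge]
    (6,7)@(13, 15): e=[20,6,-6] → ·
    (5,8)@(11, 17): e=[-20,10,30] → ·
    (6,8)@(13, 17): e=[0,10,10] → █  [on edge]
    (7,8)@(15, 17): e=[20,10,-10] → ·
    (7,9)@(15, 19): e=[0,14,6] → █  [on edge]
    (8,10)@(17, 21): e=[0,18,2] → █  [on edge]
    (9,11)@(19, 23): e=[0,22,-2] → ·  [on edge]
  covered (5 px):
    · · · · · · · · · · · ·
    · · · · · · · · · · · ·
    · · · · · · · · · · · ·
    · · · · · · · · · · · ·
    · · · · · · · · · · · ·
    · · · · · · · · · · · ·
    · · · · █ · · · · · · ·
    · · · · · █ · · · · · ·
    · · · · · · █ · · · · ·
    · · · · · · · █ · · · ·
    · · · · · · · · █ · · ·
    · · · · · · · · · · · ·

Final: 64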